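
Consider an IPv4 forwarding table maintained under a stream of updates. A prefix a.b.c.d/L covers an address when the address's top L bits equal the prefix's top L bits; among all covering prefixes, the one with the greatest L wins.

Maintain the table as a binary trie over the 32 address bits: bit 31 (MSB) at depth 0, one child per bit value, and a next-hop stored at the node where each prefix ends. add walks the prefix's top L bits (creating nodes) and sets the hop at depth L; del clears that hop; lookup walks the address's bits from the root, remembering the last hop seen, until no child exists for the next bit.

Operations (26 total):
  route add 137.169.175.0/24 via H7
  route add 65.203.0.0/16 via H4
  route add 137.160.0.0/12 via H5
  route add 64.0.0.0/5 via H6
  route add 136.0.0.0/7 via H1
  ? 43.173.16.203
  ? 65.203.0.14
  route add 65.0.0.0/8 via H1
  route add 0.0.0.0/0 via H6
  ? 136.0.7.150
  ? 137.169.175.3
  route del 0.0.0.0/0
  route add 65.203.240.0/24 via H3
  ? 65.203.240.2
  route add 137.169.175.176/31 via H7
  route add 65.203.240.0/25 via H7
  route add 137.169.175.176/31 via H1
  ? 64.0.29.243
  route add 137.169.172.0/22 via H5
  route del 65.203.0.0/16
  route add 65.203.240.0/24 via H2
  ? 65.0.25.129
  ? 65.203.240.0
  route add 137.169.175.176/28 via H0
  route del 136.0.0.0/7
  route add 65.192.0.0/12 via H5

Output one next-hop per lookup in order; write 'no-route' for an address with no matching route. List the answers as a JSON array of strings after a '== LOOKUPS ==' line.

Trace:
  + 137.169.175.0/24 (H7) depth=24
  + 65.203.0.0/16 (H4) depth=16
  + 137.160.0.0/12 (H5) depth=12
  + 64.0.0.0/5 (H6) depth=5
  + 136.0.0.0/7 (H1) depth=7
  lookup 43.173.16.203: bits 0 walk d0:-→d1:- -> no-route
  lookup 65.203.0.14: bits 0100000111001011 walk d0:-→d1:-→d2:-→d3:-→d4:-→d5:H6→d6:-→d7:-→d8:-→d9:-→d10:-→d11:-→d12:-→d13:-→d14:-→d15:-→d16:H4 -> H4
  + 65.0.0.0/8 (H1) depth=8
  + 0.0.0.0/0 (H6) depth=0
  lookup 136.0.7.150: bits 1000100 walk d0:H6→d1:-→d2:-→d3:-→d4:-→d5:-→d6:-→d7:H1 -> H1
  lookup 137.169.175.3: bits 100010011010100110101111 walk d0:H6→d1:-→d2:-→d3:-→d4:-→d5:-→d6:-→d7:H1→d8:-→d9:-→d10:-→d11:-→d12:H5→d13:-→d14:-→d15:-→d16:-→d17:-→d18:-→d19:-→d20:-→d21:-→d22:-→d23:-→d24:H7 -> H7
  - 0.0.0.0/0 clear@0
  + 65.203.240.0/24 (H3) depth=24
  lookup 65.203.240.2: bits 010000011100101111110000 walk d0:-→d1:-→d2:-→d3:-→d4:-→d5:H6→d6:-→d7:-→d8:H1→d9:-→d10:-→d11:-→d12:-→d13:-→d14:-→d15:-→d16:H4→d17:-→d18:-→d19:-→d20:-→d21:-→d22:-→d23:-→d24:H3 -> H3
  + 137.169.175.176/31 (H7) depth=31
  + 65.203.240.0/25 (H7) depth=25
  + 137.169.175.176/31 (H1) depth=31
  lookup 64.0.29.243: bits 0100000 walk d0:-→d1:-→d2:-→d3:-→d4:-→d5:H6→d6:-→d7:- -> H6
  + 137.169.172.0/22 (H5) depth=22
  - 65.203.0.0/16 clear@16
  + 65.203.240.0/24 (H2) depth=24
  lookup 65.0.25.129: bits 01000001 walk d0:-→d1:-→d2:-→d3:-→d4:-→d5:H6→d6:-→d7:-→d8:H1 -> H1
  lookup 65.203.240.0: bits 0100000111001011111100000 walk d0:-→d1:-→d2:-→d3:-→d4:-→d5:H6→d6:-→d7:-→d8:H1→d9:-→d10:-→d11:-→d12:-→d13:-→d14:-→d15:-→d16:-→d17:-→d18:-→d19:-→d20:-→d21:-→d22:-→d23:-→d24:H2→d25:H7 -> H7
  + 137.169.175.176/28 (H0) depth=28
  - 136.0.0.0/7 clear@7
  + 65.192.0.0/12 (H5) depth=12

== LOOKUPS ==
["no-route","H4","H1","H7","H3","H6","H1","H7"]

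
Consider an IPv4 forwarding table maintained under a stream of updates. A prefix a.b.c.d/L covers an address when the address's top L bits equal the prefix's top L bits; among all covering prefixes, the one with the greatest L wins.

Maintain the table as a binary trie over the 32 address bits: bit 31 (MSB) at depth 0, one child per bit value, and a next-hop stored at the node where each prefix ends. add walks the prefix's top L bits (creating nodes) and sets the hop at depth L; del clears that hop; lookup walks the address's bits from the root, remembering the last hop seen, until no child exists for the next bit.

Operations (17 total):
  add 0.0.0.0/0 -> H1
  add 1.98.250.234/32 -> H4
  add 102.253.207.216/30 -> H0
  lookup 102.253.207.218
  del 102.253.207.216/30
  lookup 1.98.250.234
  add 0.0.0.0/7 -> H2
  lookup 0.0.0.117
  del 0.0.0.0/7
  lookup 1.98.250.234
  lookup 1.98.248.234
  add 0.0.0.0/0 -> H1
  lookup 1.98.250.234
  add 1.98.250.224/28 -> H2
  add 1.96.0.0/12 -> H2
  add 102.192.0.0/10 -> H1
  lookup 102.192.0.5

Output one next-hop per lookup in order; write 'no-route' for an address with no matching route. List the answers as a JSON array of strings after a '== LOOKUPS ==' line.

Trace:
  add 0.0.0.0/0 -> H1 at depth 0
  add 1.98.250.234/32 -> H4 at depth 32
  add 102.253.207.216/30 -> H0 at depth 30
  ? 102.253.207.218  path d0:H1→d1:-→d2:-→d3:-→d4:-→d5:-→d6:-→d7:-→d8:-→d9:-→d10:-→d11:-→d12:-→d13:-→d14:-→d15:-→d16:-→d17:-→d18:-→d19:-→d20:-→d21:-→d22:-→d23:-→d24:-→d25:-→d26:-→d27:-→d28:-→d29:-→d30:H0  best=H0
  del 102.253.207.216/30 (clear depth 30)
  ? 1.98.250.234  path d0:H1→d1:-→d2:-→d3:-→d4:-→d5:-→d6:-→d7:-→d8:-→d9:-→d10:-→d11:-→d12:-→d13:-→d14:-→d15:-→d16:-→d17:-→d18:-→d19:-→d20:-→d21:-→d22:-→d23:-→d24:-→d25:-→d26:-→d27:-→d28:-→d29:-→d30:-→d31:-→d32:H4  best=H4
  add 0.0.0.0/7 -> H2 at depth 7
  ? 0.0.0.117  path d0:H1→d1:-→d2:-→d3:-→d4:-→d5:-→d6:-→d7:H2  best=H2
  del 0.0.0.0/7 (clear depth 7)
  ? 1.98.250.234  path d0:H1→d1:-→d2:-→d3:-→d4:-→d5:-→d6:-→d7:-→d8:-→d9:-→d10:-→d11:-→d12:-→d13:-→d14:-→d15:-→d16:-→d17:-→d18:-→d19:-→d20:-→d21:-→d22:-→d23:-→d24:-→d25:-→d26:-→d27:-→d28:-→d29:-→d30:-→d31:-→d32:H4  best=H4
  ? 1.98.248.234  path d0:H1→d1:-→d2:-→d3:-→d4:-→d5:-→d6:-→d7:-→d8:-→d9:-→d10:-→d11:-→d12:-→d13:-→d14:-→d15:-→d16:-→d17:-→d18:-→d19:-→d20:-→d21:-→d22:-  best=H1
  add 0.0.0.0/0 -> H1 at depth 0
  ? 1.98.250.234  path d0:H1→d1:-→d2:-→d3:-→d4:-→d5:-→d6:-→d7:-→d8:-→d9:-→d10:-→d11:-→d12:-→d13:-→d14:-→d15:-→d16:-→d17:-→d18:-→d19:-→d20:-→d21:-→d22:-→d23:-→d24:-→d25:-→d26:-→d27:-→d28:-→d29:-→d30:-→d31:-→d32:H4  best=H4
  add 1.98.250.224/28 -> H2 at depth 28
  add 1.96.0.0/12 -> H2 at depth 12
  add 102.192.0.0/10 -> H1 at depth 10
  ? 102.192.0.5  path d0:H1→d1:-→d2:-→d3:-→d4:-→d5:-→d6:-→d7:-→d8:-→d9:-→d10:H1  best=H1

== LOOKUPS ==
["H0","H4","H2","H4","H1","H4","H1"]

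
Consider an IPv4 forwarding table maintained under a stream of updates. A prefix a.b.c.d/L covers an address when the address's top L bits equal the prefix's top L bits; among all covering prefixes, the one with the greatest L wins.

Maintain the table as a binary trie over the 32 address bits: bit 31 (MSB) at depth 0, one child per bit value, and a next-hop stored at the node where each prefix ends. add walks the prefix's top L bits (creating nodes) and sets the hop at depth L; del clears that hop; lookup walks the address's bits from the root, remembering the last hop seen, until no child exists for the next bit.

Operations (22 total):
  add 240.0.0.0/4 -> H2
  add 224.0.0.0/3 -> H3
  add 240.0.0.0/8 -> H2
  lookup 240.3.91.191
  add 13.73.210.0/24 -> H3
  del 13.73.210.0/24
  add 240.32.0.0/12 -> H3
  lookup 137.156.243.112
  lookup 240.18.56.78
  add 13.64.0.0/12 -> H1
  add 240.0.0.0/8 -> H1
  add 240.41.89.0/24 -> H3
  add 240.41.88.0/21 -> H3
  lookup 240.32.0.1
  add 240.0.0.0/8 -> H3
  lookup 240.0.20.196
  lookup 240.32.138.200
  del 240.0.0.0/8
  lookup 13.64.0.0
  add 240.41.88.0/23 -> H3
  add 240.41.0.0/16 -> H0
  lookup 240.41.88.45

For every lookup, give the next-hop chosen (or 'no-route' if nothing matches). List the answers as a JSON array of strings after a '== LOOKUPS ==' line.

Trace:
  add 240.0.0.0/4 -> H2 at depth 4
  add 224.0.0.0/3 -> H3 at depth 3
  add 240.0.0.0/8 -> H2 at depth 8
  ? 240.3.91.191  path d0:-→d1:-→d2:-→d3:H3→d4:H2→d5:-→d6:-→d7:-→d8:H2  best=H2
  add 13.73.210.0/24 -> H3 at depth 24
  del 13.73.210.0/24 (clear depth 24)
  add 240.32.0.0/12 -> H3 at depth 12
  ? 137.156.243.112  path d0:-→d1:-  best=no-route
  ? 240.18.56.78  path d0:-→d1:-→d2:-→d3:H3→d4:H2→d5:-→d6:-→d7:-→d8:H2→d9:-→d10:-  best=H2
  add 13.64.0.0/12 -> H1 at depth 12
  add 240.0.0.0/8 -> H1 at depth 8
  add 240.41.89.0/24 -> H3 at depth 24
  add 240.41.88.0/21 -> H3 at depth 21
  ? 240.32.0.1  path d0:-→d1:-→d2:-→d3:H3→d4:H2→d5:-→d6:-→d7:-→d8:H1→d9:-→d10:-→d11:-→d12:H3  best=H3
  add 240.0.0.0/8 -> H3 at depth 8
  ? 240.0.20.196  path d0:-→d1:-→d2:-→d3:H3→d4:H2→d5:-→d6:-→d7:-→d8:H3→d9:-→d10:-  best=H3
  ? 240.32.138.200  path d0:-→d1:-→d2:-→d3:H3→d4:H2→d5:-→d6:-→d7:-→d8:H3→d9:-→d10:-→d11:-→d12:H3  best=H3
  del 240.0.0.0/8 (clear depth 8)
  ? 13.64.0.0  path d0:-→d1:-→d2:-→d3:-→d4:-→d5:-→d6:-→d7:-→d8:-→d9:-→d10:-→d11:-→d12:H1  best=H1
  add 240.41.88.0/23 -> H3 at depth 23
  add 240.41.0.0/16 -> H0 at depth 16
  ? 240.41.88.45  path d0:-→d1:-→d2:-→d3:H3→d4:H2→d5:-→d6:-→d7:-→d8:-→d9:-→d10:-→d11:-→d12:H3→d13:-→d14:-→d15:-→d16:H0→d17:-→d18:-→d19:-→d20:-→d21:H3→d22:-→d23:H3  best=H3

== LOOKUPS ==
["H2","no-route","H2","H3","H3","H3","H1","H3"]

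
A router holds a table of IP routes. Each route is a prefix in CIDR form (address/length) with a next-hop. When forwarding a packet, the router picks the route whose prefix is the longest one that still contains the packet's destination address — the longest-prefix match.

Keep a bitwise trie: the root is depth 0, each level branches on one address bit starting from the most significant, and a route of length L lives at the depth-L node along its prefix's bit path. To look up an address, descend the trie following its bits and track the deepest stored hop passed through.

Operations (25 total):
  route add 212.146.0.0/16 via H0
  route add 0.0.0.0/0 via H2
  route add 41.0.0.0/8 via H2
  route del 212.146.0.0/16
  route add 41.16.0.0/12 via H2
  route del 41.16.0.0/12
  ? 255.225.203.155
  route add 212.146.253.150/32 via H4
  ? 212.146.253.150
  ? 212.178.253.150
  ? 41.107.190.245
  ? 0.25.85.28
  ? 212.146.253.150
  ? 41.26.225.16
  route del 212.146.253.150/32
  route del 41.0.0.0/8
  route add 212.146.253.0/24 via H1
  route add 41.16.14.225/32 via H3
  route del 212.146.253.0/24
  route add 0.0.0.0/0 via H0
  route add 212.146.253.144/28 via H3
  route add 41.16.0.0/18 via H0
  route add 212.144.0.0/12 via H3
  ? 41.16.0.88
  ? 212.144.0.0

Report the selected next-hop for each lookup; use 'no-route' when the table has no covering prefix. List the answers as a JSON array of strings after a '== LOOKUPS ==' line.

Process each operation:
  + 212.146.0.0/16 (H0) depth=16
  + 0.0.0.0/0 (H2) depth=0
  + 41.0.0.0/8 (H2) depth=8
  del 212.146.0.0/16 (clear depth 16)
  + 41.16.0.0/12 (H2) depth=12
  del 41.16.0.0/12 (clear depth 12)
  lookup 255.225.203.155: bits 11 walk d0:H2→d1:-→d2:- -> H2
  + 212.146.253.150/32 (H4) depth=32
  lookup 212.146.253.150: bits 11010100100100101111110110010110 walk d0:H2→d1:-→d2:-→d3:-→d4:-→d5:-→d6:-→d7:-→d8:-→d9:-→d10:-→d11:-→d12:-→d13:-→d14:-→d15:-→d16:-→d17:-→d18:-→d19:-→d20:-→d21:-→d22:-→d23:-→d24:-→d25:-→d26:-→d27:-→d28:-→d29:-→d30:-→d31:-→d32:H4 -> H4
  lookup 212.178.253.150: bits 1101010010 walk d0:H2→d1:-→d2:-→d3:-→d4:-→d5:-→d6:-→d7:-→d8:-→d9:-→d10:- -> H2
  lookup 41.107.190.245: bits 001010010 walk d0:H2→d1:-→d2:-→d3:-→d4:-→d5:-→d6:-→d7:-→d8:H2→d9:- -> H2
  lookup 0.25.85.28: bits 00 walk d0:H2→d1:-→d2:- -> H2
  lookup 212.146.253.150: bits 11010100100100101111110110010110 walk d0:H2→d1:-→d2:-→d3:-→d4:-→d5:-→d6:-→d7:-→d8:-→d9:-→d10:-→d11:-→d12:-→d13:-→d14:-→d15:-→d16:-→d17:-→d18:-→d19:-→d20:-→d21:-→d22:-→d23:-→d24:-→d25:-→d26:-→d27:-→d28:-→d29:-→d30:-→d31:-→d32:H4 -> H4
  lookup 41.26.225.16: bits 001010010001 walk d0:H2→d1:-→d2:-→d3:-→d4:-→d5:-→d6:-→d7:-→d8:H2→d9:-→d10:-→d11:-→d12:- -> H2
  del 212.146.253.150/32 (clear depth 32)
  del 41.0.0.0/8 (clear depth 8)
  + 212.146.253.0/24 (H1) depth=24
  + 41.16.14.225/32 (H3) depth=32
  del 212.146.253.0/24 (clear depth 24)
  + 0.0.0.0/0 (H0) depth=0
  + 212.146.253.144/28 (H3) depth=28
  + 41.16.0.0/18 (H0) depth=18
  + 212.144.0.0/12 (H3) depth=12
  lookup 41.16.0.88: bits 00101001000100000000 walk d0:H0→d1:-→d2:-→d3:-→d4:-→d5:-→d6:-→d7:-→d8:-→d9:-→d10:-→d11:-→d12:-→d13:-→d14:-→d15:-→d16:-→d17:-→d18:H0→d19:-→d20:- -> H0
  lookup 212.144.0.0: bits 11010100100100 walk d0:H0→d1:-→d2:-→d3:-→d4:-→d5:-→d6:-→d7:-→d8:-→d9:-→d10:-→d11:-→d12:H3→d13:-→d14:- -> H3

== LOOKUPS ==
["H2","H4","H2","H2","H2","H4","H2","H0","H3"]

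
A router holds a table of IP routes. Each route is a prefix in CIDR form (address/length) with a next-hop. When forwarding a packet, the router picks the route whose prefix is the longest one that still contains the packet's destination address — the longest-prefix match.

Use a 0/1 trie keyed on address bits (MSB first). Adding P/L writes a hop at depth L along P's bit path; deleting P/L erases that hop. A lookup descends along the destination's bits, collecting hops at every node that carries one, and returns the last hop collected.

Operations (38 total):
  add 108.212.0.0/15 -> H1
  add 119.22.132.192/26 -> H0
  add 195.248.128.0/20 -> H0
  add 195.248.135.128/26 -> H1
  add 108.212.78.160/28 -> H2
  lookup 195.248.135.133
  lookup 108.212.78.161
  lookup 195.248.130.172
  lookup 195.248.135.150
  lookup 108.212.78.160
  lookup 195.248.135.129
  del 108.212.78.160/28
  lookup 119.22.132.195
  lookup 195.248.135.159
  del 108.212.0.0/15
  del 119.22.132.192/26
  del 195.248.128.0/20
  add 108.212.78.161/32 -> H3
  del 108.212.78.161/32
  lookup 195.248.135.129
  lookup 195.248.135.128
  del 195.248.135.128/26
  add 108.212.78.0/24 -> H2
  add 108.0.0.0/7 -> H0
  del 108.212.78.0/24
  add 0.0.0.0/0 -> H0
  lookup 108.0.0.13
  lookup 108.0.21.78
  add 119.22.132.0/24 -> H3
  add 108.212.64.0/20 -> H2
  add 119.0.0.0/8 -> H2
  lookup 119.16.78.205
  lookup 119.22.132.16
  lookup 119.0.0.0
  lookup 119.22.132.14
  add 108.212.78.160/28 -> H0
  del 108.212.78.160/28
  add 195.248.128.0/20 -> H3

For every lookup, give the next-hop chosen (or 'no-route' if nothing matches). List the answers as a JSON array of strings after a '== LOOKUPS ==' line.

Trace:
  + 108.212.0.0/15 (H1) depth=15
  + 119.22.132.192/26 (H0) depth=26
  + 195.248.128.0/20 (H0) depth=20
  + 195.248.135.128/26 (H1) depth=26
  + 108.212.78.160/28 (H2) depth=28
  Q 195.248.135.133: descend 11000011111110001000011110 ; hops seen [H0,H1] ; pick H1
  Q 108.212.78.161: descend 0110110011010100010011101010 ; hops seen [H1,H2] ; pick H2
  Q 195.248.130.172: descend 110000111111100010000 ; hops seen [H0] ; pick H0
  Q 195.248.135.150: descend 11000011111110001000011110 ; hops seen [H0,H1] ; pick H1
  Q 108.212.78.160: descend 0110110011010100010011101010 ; hops seen [H1,H2] ; pick H2
  Q 195.248.135.129: descend 11000011111110001000011110 ; hops seen [H0,H1] ; pick H1
  del 108.212.78.160/28 (clear depth 28)
  Q 119.22.132.195: descend 01110111000101101000010011 ; hops seen [H0] ; pick H0
  Q 195.248.135.159: descend 11000011111110001000011110 ; hops seen [H0,H1] ; pick H1
  del 108.212.0.0/15 (clear depth 15)
  del 119.22.132.192/26 (clear depth 26)
  del 195.248.128.0/20 (clear depth 20)
  + 108.212.78.161/32 (H3) depth=32
  del 108.212.78.161/32 (clear depth 32)
  Q 195.248.135.129: descend 11000011111110001000011110 ; hops seen [H1] ; pick H1
  Q 195.248.135.128: descend 11000011111110001000011110 ; hops seen [H1] ; pick H1
  del 195.248.135.128/26 (clear depth 26)
  + 108.212.78.0/24 (H2) depth=24
  + 108.0.0.0/7 (H0) depth=7
  del 108.212.78.0/24 (clear depth 24)
  + 0.0.0.0/0 (H0) depth=0
  Q 108.0.0.13: descend 01101100 ; hops seen [H0,H0] ; pick H0
  Q 108.0.21.78: descend 01101100 ; hops seen [H0,H0] ; pick H0
  + 119.22.132.0/24 (H3) depth=24
  + 108.212.64.0/20 (H2) depth=20
  + 119.0.0.0/8 (H2) depth=8
  Q 119.16.78.205: descend 0111011100010 ; hops seen [H0,H2] ; pick H2
  Q 119.22.132.16: descend 011101110001011010000100 ; hops seen [H0,H2,H3] ; pick H3
  Q 119.0.0.0: descend 01110111000 ; hops seen [H0,H2] ; pick H2
  Q 119.22.132.14: descend 011101110001011010000100 ; hops seen [H0,H2,H3] ; pick H3
  + 108.212.78.160/28 (H0) depth=28
  del 108.212.78.160/28 (clear depth 28)
  + 195.248.128.0/20 (H3) depth=20

== LOOKUPS ==
["H1","H2","H0","H1","H2","H1","H0","H1","H1","H1","H0","H0","H2","H3","H2","H3"]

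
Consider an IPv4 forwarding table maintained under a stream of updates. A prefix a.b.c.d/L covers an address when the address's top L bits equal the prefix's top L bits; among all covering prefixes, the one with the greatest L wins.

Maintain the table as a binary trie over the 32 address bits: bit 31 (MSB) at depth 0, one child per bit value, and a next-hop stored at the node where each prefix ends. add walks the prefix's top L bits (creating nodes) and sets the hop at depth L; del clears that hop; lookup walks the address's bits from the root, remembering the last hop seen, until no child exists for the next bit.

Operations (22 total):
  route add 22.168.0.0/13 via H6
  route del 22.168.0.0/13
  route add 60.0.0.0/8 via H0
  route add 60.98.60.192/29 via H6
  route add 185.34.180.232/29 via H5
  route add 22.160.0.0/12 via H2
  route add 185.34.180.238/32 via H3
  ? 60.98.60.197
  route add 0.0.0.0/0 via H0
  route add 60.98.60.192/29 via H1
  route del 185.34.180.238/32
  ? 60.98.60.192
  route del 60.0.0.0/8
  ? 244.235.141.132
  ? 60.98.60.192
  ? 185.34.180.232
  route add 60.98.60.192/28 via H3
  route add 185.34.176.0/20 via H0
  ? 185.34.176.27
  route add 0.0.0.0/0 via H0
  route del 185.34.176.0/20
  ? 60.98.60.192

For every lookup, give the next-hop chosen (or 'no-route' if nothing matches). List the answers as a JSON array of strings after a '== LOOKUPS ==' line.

Process each operation:
  add 22.168.0.0/13 -> H6 at depth 13
  del 22.168.0.0/13 (clear depth 13)
  add 60.0.0.0/8 -> H0 at depth 8
  add 60.98.60.192/29 -> H6 at depth 29
  add 185.34.180.232/29 -> H5 at depth 29
  add 22.160.0.0/12 -> H2 at depth 12
  add 185.34.180.238/32 -> H3 at depth 32
  lookup 60.98.60.197: bits 00111100011000100011110011000 walk d0:-→d1:-→d2:-→d3:-→d4:-→d5:-→d6:-→d7:-→d8:H0→d9:-→d10:-→d11:-→d12:-→d13:-→d14:-→d15:-→d16:-→d17:-→d18:-→d19:-→d20:-→d21:-→d22:-→d23:-→d24:-→d25:-→d26:-→d27:-→d28:-→d29:H6 -> H6
  add 0.0.0.0/0 -> H0 at depth 0
  add 60.98.60.192/29 -> H1 at depth 29
  del 185.34.180.238/32 (clear depth 32)
  lookup 60.98.60.192: bits 00111100011000100011110011000 walk d0:H0→d1:-→d2:-→d3:-→d4:-→d5:-→d6:-→d7:-→d8:H0→d9:-→d10:-→d11:-→d12:-→d13:-→d14:-→d15:-→d16:-→d17:-→d18:-→d19:-→d20:-→d21:-→d22:-→d23:-→d24:-→d25:-→d26:-→d27:-→d28:-→d29:H1 -> H1
  del 60.0.0.0/8 (clear depth 8)
  lookup 244.235.141.132: bits 1 walk d0:H0→d1:- -> H0
  lookup 60.98.60.192: bits 00111100011000100011110011000 walk d0:H0→d1:-→d2:-→d3:-→d4:-→d5:-→d6:-→d7:-→d8:-→d9:-→d10:-→d11:-→d12:-→d13:-→d14:-→d15:-→d16:-→d17:-→d18:-→d19:-→d20:-→d21:-→d22:-→d23:-→d24:-→d25:-→d26:-→d27:-→d28:-→d29:H1 -> H1
  lookup 185.34.180.232: bits 10111001001000101011010011101 walk d0:H0→d1:-→d2:-→d3:-→d4:-→d5:-→d6:-→d7:-→d8:-→d9:-→d10:-→d11:-→d12:-→d13:-→d14:-→d15:-→d16:-→d17:-→d18:-→d19:-→d20:-→d21:-→d22:-→d23:-→d24:-→d25:-→d26:-→d27:-→d28:-→d29:H5 -> H5
  add 60.98.60.192/28 -> H3 at depth 28
  add 185.34.176.0/20 -> H0 at depth 20
  lookup 185.34.176.27: bits 101110010010001010110 walk d0:H0→d1:-→d2:-→d3:-→d4:-→d5:-→d6:-→d7:-→d8:-→d9:-→d10:-→d11:-→d12:-→d13:-→d14:-→d15:-→d16:-→d17:-→d18:-→d19:-→d20:H0→d21:- -> H0
  add 0.0.0.0/0 -> H0 at depth 0
  del 185.34.176.0/20 (clear depth 20)
  lookup 60.98.60.192: bits 00111100011000100011110011000 walk d0:H0→d1:-→d2:-→d3:-→d4:-→d5:-→d6:-→d7:-→d8:-→d9:-→d10:-→d11:-→d12:-→d13:-→d14:-→d15:-→d16:-→d17:-→d18:-→d19:-→d20:-→d21:-→d22:-→d23:-→d24:-→d25:-→d26:-→d27:-→d28:H3→d29:H1 -> H1

== LOOKUPS ==
["H6","H1","H0","H1","H5","H0","H1"]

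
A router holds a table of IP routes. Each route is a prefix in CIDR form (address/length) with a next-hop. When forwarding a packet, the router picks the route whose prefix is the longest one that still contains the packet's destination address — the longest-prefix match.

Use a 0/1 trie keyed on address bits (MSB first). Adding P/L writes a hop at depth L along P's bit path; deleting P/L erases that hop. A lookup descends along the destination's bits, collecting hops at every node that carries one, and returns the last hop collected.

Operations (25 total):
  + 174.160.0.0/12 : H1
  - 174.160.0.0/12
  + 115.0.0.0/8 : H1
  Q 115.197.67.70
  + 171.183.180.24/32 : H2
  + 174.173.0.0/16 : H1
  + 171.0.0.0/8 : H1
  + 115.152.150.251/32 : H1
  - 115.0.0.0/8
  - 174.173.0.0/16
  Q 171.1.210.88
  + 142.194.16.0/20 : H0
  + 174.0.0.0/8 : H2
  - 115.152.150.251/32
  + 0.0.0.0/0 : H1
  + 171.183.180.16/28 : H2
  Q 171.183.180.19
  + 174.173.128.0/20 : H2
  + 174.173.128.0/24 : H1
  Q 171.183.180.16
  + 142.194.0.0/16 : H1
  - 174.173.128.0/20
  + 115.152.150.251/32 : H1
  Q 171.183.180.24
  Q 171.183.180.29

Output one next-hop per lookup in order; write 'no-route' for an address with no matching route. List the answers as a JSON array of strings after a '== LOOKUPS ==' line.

Trace:
  add 174.160.0.0/12 -> H1 at depth 12
  - 174.160.0.0/12 clear@12
  add 115.0.0.0/8 -> H1 at depth 8
  lookup 115.197.67.70: bits 01110011 walk d0:-→d1:-→d2:-→d3:-→d4:-→d5:-→d6:-→d7:-→d8:H1 -> H1
  add 171.183.180.24/32 -> H2 at depth 32
  add 174.173.0.0/16 -> H1 at depth 16
  add 171.0.0.0/8 -> H1 at depth 8
  add 115.152.150.251/32 -> H1 at depth 32
  - 115.0.0.0/8 clear@8
  - 174.173.0.0/16 clear@16
  lookup 171.1.210.88: bits 10101011 walk d0:-→d1:-→d2:-→d3:-→d4:-→d5:-→d6:-→d7:-→d8:H1 -> H1
  add 142.194.16.0/20 -> H0 at depth 20
  add 174.0.0.0/8 -> H2 at depth 8
  - 115.152.150.251/32 clear@32
  add 0.0.0.0/0 -> H1 at depth 0
  add 171.183.180.16/28 -> H2 at depth 28
  lookup 171.183.180.19: bits 1010101110110111101101000001 walk d0:H1→d1:-→d2:-→d3:-→d4:-→d5:-→d6:-→d7:-→d8:H1→d9:-→d10:-→d11:-→d12:-→d13:-→d14:-→d15:-→d16:-→d17:-→d18:-→d19:-→d20:-→d21:-→d22:-→d23:-→d24:-→d25:-→d26:-→d27:-→d28:H2 -> H2
  add 174.173.128.0/20 -> H2 at depth 20
  add 174.173.128.0/24 -> H1 at depth 24
  lookup 171.183.180.16: bits 1010101110110111101101000001 walk d0:H1→d1:-→d2:-→d3:-→d4:-→d5:-→d6:-→d7:-→d8:H1→d9:-→d10:-→d11:-→d12:-→d13:-→d14:-→d15:-→d16:-→d17:-→d18:-→d19:-→d20:-→d21:-→d22:-→d23:-→d24:-→d25:-→d26:-→d27:-→d28:H2 -> H2
  add 142.194.0.0/16 -> H1 at depth 16
  - 174.173.128.0/20 clear@20
  add 115.152.150.251/32 -> H1 at depth 32
  lookup 171.183.180.24: bits 10101011101101111011010000011000 walk d0:H1→d1:-→d2:-→d3:-→d4:-→d5:-→d6:-→d7:-→d8:H1→d9:-→d10:-→d11:-→d12:-→d13:-→d14:-→d15:-→d16:-→d17:-→d18:-→d19:-→d20:-→d21:-→d22:-→d23:-→d24:-→d25:-→d26:-→d27:-→d28:H2→d29:-→d30:-→d31:-→d32:H2 -> H2
  lookup 171.183.180.29: bits 10101011101101111011010000011 walk d0:H1→d1:-→d2:-→d3:-→d4:-→d5:-→d6:-→d7:-→d8:H1→d9:-→d10:-→d11:-→d12:-→d13:-→d14:-→d15:-→d16:-→d17:-→d18:-→d19:-→d20:-→d21:-→d22:-→d23:-→d24:-→d25:-→d26:-→d27:-→d28:H2→d29:- -> H2

== LOOKUPS ==
["H1","H1","H2","H2","H2","H2"]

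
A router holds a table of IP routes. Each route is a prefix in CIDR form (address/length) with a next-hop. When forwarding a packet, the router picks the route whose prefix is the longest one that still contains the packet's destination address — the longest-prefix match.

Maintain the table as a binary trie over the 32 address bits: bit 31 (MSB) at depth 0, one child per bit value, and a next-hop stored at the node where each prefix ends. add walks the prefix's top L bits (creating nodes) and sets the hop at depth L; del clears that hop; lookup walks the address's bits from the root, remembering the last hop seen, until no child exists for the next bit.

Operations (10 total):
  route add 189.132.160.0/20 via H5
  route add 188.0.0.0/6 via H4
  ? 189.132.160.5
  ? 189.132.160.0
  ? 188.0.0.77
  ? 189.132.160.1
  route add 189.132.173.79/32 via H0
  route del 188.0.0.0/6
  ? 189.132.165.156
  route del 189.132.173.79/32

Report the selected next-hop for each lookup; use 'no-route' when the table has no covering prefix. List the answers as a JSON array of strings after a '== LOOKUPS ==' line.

Apply in order:
  add 189.132.160.0/20 -> H5 at depth 20
  add 188.0.0.0/6 -> H4 at depth 6
  ? 189.132.160.5  path d0:-→d1:-→d2:-→d3:-→d4:-→d5:-→d6:H4→d7:-→d8:-→d9:-→d10:-→d11:-→d12:-→d13:-→d14:-→d15:-→d16:-→d17:-→d18:-→d19:-→d20:H5  best=H5
  ? 189.132.160.0  path d0:-→d1:-→d2:-→d3:-→d4:-→d5:-→d6:H4→d7:-→d8:-→d9:-→d10:-→d11:-→d12:-→d13:-→d14:-→d15:-→d16:-→d17:-→d18:-→d19:-→d20:H5  best=H5
  ? 188.0.0.77  path d0:-→d1:-→d2:-→d3:-→d4:-→d5:-→d6:H4→d7:-  best=H4
  ? 189.132.160.1  path d0:-→d1:-→d2:-→d3:-→d4:-→d5:-→d6:H4→d7:-→d8:-→d9:-→d10:-→d11:-→d12:-→d13:-→d14:-→d15:-→d16:-→d17:-→d18:-→d19:-→d20:H5  best=H5
  add 189.132.173.79/32 -> H0 at depth 32
  del 188.0.0.0/6 (clear depth 6)
  ? 189.132.165.156  path d0:-→d1:-→d2:-→d3:-→d4:-→d5:-→d6:-→d7:-→d8:-→d9:-→d10:-→d11:-→d12:-→d13:-→d14:-→d15:-→d16:-→d17:-→d18:-→d19:-→d20:H5  best=H5
  del 189.132.173.79/32 (clear depth 32)

== LOOKUPS ==
["H5","H5","H4","H5","H5"]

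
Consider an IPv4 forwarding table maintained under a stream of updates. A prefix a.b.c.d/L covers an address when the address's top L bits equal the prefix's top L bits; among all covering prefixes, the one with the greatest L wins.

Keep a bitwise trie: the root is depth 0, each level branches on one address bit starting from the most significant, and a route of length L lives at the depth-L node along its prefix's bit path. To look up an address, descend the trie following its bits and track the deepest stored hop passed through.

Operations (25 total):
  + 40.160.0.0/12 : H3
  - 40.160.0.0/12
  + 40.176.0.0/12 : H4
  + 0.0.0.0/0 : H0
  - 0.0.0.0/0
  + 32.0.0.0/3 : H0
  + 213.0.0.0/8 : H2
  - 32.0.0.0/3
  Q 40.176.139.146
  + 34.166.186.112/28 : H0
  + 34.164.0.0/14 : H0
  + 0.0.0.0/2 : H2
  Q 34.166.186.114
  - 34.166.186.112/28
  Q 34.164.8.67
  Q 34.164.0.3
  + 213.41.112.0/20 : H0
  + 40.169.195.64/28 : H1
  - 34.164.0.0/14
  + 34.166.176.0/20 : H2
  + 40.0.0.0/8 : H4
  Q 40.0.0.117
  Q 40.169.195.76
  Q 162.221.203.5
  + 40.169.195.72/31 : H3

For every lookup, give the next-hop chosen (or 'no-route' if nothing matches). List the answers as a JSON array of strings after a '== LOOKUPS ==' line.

Process each operation:
  add 40.160.0.0/12 -> H3 at depth 12
  - 40.160.0.0/12 clear@12
  add 40.176.0.0/12 -> H4 at depth 12
  add 0.0.0.0/0 -> H0 at depth 0
  - 0.0.0.0/0 clear@0
  add 32.0.0.0/3 -> H0 at depth 3
  add 213.0.0.0/8 -> H2 at depth 8
  - 32.0.0.0/3 clear@3
  ? 40.176.139.146  path d0:-→d1:-→d2:-→d3:-→d4:-→d5:-→d6:-→d7:-→d8:-→d9:-→d10:-→d11:-→d12:H4  best=H4
  add 34.166.186.112/28 -> H0 at depth 28
  add 34.164.0.0/14 -> H0 at depth 14
  add 0.0.0.0/2 -> H2 at depth 2
  ? 34.166.186.114  path d0:-→d1:-→d2:H2→d3:-→d4:-→d5:-→d6:-→d7:-→d8:-→d9:-→d10:-→d11:-→d12:-→d13:-→d14:H0→d15:-→d16:-→d17:-→d18:-→d19:-→d20:-→d21:-→d22:-→d23:-→d24:-→d25:-→d26:-→d27:-→d28:H0  best=H0
  - 34.166.186.112/28 clear@28
  ? 34.164.8.67  path d0:-→d1:-→d2:H2→d3:-→d4:-→d5:-→d6:-→d7:-→d8:-→d9:-→d10:-→d11:-→d12:-→d13:-→d14:H0  best=H0
  ? 34.164.0.3  path d0:-→d1:-→d2:H2→d3:-→d4:-→d5:-→d6:-→d7:-→d8:-→d9:-→d10:-→d11:-→d12:-→d13:-→d14:H0  best=H0
  add 213.41.112.0/20 -> H0 at depth 20
  add 40.169.195.64/28 -> H1 at depth 28
  - 34.164.0.0/14 clear@14
  add 34.166.176.0/20 -> H2 at depth 20
  add 40.0.0.0/8 -> H4 at depth 8
  ? 40.0.0.117  path d0:-→d1:-→d2:H2→d3:-→d4:-→d5:-→d6:-→d7:-→d8:H4  best=H4
  ? 40.169.195.76  path d0:-→d1:-→d2:H2→d3:-→d4:-→d5:-→d6:-→d7:-→d8:H4→d9:-→d10:-→d11:-→d12:-→d13:-→d14:-→d15:-→d16:-→d17:-→d18:-→d19:-→d20:-→d21:-→d22:-→d23:-→d24:-→d25:-→d26:-→d27:-→d28:H1  best=H1
  ? 162.221.203.5  path d0:-→d1:-  best=no-route
  add 40.169.195.72/31 -> H3 at depth 31

== LOOKUPS ==
["H4","H0","H0","H0","H4","H1","no-route"]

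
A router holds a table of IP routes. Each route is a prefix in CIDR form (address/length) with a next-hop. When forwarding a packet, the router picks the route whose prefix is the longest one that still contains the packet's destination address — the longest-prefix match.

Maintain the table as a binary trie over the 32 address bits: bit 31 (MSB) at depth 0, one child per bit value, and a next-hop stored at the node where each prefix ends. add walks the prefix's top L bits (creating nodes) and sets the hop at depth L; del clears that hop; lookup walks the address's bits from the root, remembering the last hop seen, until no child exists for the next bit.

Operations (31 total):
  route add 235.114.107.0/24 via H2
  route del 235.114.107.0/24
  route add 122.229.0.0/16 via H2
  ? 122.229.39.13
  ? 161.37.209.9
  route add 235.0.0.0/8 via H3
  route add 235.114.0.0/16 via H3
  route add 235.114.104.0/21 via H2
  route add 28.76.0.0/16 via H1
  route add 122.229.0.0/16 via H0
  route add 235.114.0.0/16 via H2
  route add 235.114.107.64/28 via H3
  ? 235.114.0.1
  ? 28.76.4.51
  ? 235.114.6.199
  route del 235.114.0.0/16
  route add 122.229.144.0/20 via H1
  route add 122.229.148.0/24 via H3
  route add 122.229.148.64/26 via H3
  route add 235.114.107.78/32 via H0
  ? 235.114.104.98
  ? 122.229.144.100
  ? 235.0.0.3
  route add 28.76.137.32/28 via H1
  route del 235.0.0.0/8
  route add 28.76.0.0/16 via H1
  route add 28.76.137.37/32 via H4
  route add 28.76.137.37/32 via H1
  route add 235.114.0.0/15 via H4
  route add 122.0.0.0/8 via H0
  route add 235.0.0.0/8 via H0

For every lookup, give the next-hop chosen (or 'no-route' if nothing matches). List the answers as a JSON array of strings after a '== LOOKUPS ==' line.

Trace:
  + 235.114.107.0/24 (H2) depth=24
  del 235.114.107.0/24 (clear depth 24)
  + 122.229.0.0/16 (H2) depth=16
  ? 122.229.39.13  path d0:-→d1:-→d2:-→d3:-→d4:-→d5:-→d6:-→d7:-→d8:-→d9:-→d10:-→d11:-→d12:-→d13:-→d14:-→d15:-→d16:H2  best=H2
  ? 161.37.209.9  path d0:-→d1:-  best=no-route
  + 235.0.0.0/8 (H3) depth=8
  + 235.114.0.0/16 (H3) depth=16
  + 235.114.104.0/21 (H2) depth=21
  + 28.76.0.0/16 (H1) depth=16
  + 122.229.0.0/16 (H0) depth=16
  + 235.114.0.0/16 (H2) depth=16
  + 235.114.107.64/28 (H3) depth=28
  ? 235.114.0.1  path d0:-→d1:-→d2:-→d3:-→d4:-→d5:-→d6:-→d7:-→d8:H3→d9:-→d10:-→d11:-→d12:-→d13:-→d14:-→d15:-→d16:H2→d17:-  best=H2
  ? 28.76.4.51  path d0:-→d1:-→d2:-→d3:-→d4:-→d5:-→d6:-→d7:-→d8:-→d9:-→d10:-→d11:-→d12:-→d13:-→d14:-→d15:-→d16:H1  best=H1
  ? 235.114.6.199  path d0:-→d1:-→d2:-→d3:-→d4:-→d5:-→d6:-→d7:-→d8:H3→d9:-→d10:-→d11:-→d12:-→d13:-→d14:-→d15:-→d16:H2→d17:-  best=H2
  del 235.114.0.0/16 (clear depth 16)
  + 122.229.144.0/20 (H1) depth=20
  + 122.229.148.0/24 (H3) depth=24
  + 122.229.148.64/26 (H3) depth=26
  + 235.114.107.78/32 (H0) depth=32
  ? 235.114.104.98  path d0:-→d1:-→d2:-→d3:-→d4:-→d5:-→d6:-→d7:-→d8:H3→d9:-→d10:-→d11:-→d12:-→d13:-→d14:-→d15:-→d16:-→d17:-→d18:-→d19:-→d20:-→d21:H2→d22:-  best=H2
  ? 122.229.144.100  path d0:-→d1:-→d2:-→d3:-→d4:-→d5:-→d6:-→d7:-→d8:-→d9:-→d10:-→d11:-→d12:-→d13:-→d14:-→d15:-→d16:H0→d17:-→d18:-→d19:-→d20:H1→d21:-  best=H1
  ? 235.0.0.3  path d0:-→d1:-→d2:-→d3:-→d4:-→d5:-→d6:-→d7:-→d8:H3→d9:-  best=H3
  + 28.76.137.32/28 (H1) depth=28
  del 235.0.0.0/8 (clear depth 8)
  + 28.76.0.0/16 (H1) depth=16
  + 28.76.137.37/32 (H4) depth=32
  + 28.76.137.37/32 (H1) depth=32
  + 235.114.0.0/15 (H4) depth=15
  + 122.0.0.0/8 (H0) depth=8
  + 235.0.0.0/8 (H0) depth=8

== LOOKUPS ==
["H2","no-route","H2","H1","H2","H2","H1","H3"]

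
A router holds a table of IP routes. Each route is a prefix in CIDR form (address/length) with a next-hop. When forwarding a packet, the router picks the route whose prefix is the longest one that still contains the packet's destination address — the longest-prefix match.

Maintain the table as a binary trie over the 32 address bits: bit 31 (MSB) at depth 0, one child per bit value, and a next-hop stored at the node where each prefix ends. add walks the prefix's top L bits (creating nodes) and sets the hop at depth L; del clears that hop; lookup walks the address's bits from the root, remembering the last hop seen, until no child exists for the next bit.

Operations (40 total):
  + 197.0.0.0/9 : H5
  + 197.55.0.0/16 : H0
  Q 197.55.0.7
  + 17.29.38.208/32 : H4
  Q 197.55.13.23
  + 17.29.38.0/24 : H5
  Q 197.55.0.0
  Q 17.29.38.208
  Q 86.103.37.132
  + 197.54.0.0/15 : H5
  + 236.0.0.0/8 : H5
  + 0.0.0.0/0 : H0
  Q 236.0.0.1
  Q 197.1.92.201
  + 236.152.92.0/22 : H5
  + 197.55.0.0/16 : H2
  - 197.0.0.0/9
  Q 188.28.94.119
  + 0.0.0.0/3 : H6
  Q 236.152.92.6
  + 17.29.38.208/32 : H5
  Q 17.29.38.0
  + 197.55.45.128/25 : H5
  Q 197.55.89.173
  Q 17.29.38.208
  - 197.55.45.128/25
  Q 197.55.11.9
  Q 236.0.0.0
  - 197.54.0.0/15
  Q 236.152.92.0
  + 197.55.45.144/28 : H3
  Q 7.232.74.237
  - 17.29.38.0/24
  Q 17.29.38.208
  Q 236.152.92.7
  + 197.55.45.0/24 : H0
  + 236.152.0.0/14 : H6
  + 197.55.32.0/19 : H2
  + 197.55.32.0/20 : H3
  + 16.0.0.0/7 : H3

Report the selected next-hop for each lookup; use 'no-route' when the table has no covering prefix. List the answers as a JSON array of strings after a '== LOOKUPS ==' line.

Apply in order:
  add 197.0.0.0/9 -> H5 at depth 9
  add 197.55.0.0/16 -> H0 at depth 16
  lookup 197.55.0.7: bits 1100010100110111 walk d0:-→d1:-→d2:-→d3:-→d4:-→d5:-→d6:-→d7:-→d8:-→d9:H5→d10:-→d11:-→d12:-→d13:-→d14:-→d15:-→d16:H0 -> H0
  add 17.29.38.208/32 -> H4 at depth 32
  lookup 197.55.13.23: bits 1100010100110111 walk d0:-→d1:-→d2:-→d3:-→d4:-→d5:-→d6:-→d7:-→d8:-→d9:H5→d10:-→d11:-→d12:-→d13:-→d14:-→d15:-→d16:H0 -> H0
  add 17.29.38.0/24 -> H5 at depth 24
  lookup 197.55.0.0: bits 1100010100110111 walk d0:-→d1:-→d2:-→d3:-→d4:-→d5:-→d6:-→d7:-→d8:-→d9:H5→d10:-→d11:-→d12:-→d13:-→d14:-→d15:-→d16:H0 -> H0
  lookup 17.29.38.208: bits 00010001000111010010011011010000 walk d0:-→d1:-→d2:-→d3:-→d4:-→d5:-→d6:-→d7:-→d8:-→d9:-→d10:-→d11:-→d12:-→d13:-→d14:-→d15:-→d16:-→d17:-→d18:-→d19:-→d20:-→d21:-→d22:-→d23:-→d24:H5→d25:-→d26:-→d27:-→d28:-→d29:-→d30:-→d31:-→d32:H4 -> H4
  lookup 86.103.37.132: bits 0 walk d0:-→d1:- -> no-route
  add 197.54.0.0/15 -> H5 at depth 15
  add 236.0.0.0/8 -> H5 at depth 8
  add 0.0.0.0/0 -> H0 at depth 0
  lookup 236.0.0.1: bits 11101100 walk d0:H0→d1:-→d2:-→d3:-→d4:-→d5:-→d6:-→d7:-→d8:H5 -> H5
  lookup 197.1.92.201: bits 1100010100 walk d0:H0→d1:-→d2:-→d3:-→d4:-→d5:-→d6:-→d7:-→d8:-→d9:H5→d10:- -> H5
  add 236.152.92.0/22 -> H5 at depth 22
  add 197.55.0.0/16 -> H2 at depth 16
  del 197.0.0.0/9 (clear depth 9)
  lookup 188.28.94.119: bits 1 walk d0:H0→d1:- -> H0
  add 0.0.0.0/3 -> H6 at depth 3
  lookup 236.152.92.6: bits 1110110010011000010111 walk d0:H0→d1:-→d2:-→d3:-→d4:-→d5:-→d6:-→d7:-→d8:H5→d9:-→d10:-→d11:-→d12:-→d13:-→d14:-→d15:-→d16:-→d17:-→d18:-→d19:-→d20:-→d21:-→d22:H5 -> H5
  add 17.29.38.208/32 -> H5 at depth 32
  lookup 17.29.38.0: bits 000100010001110100100110 walk d0:H0→d1:-→d2:-→d3:H6→d4:-→d5:-→d6:-→d7:-→d8:-→d9:-→d10:-→d11:-→d12:-→d13:-→d14:-→d15:-→d16:-→d17:-→d18:-→d19:-→d20:-→d21:-→d22:-→d23:-→d24:H5 -> H5
  add 197.55.45.128/25 -> H5 at depth 25
  lookup 197.55.89.173: bits 11000101001101110 walk d0:H0→d1:-→d2:-→d3:-→d4:-→d5:-→d6:-→d7:-→d8:-→d9:-→d10:-→d11:-→d12:-→d13:-→d14:-→d15:H5→d16:H2→d17:- -> H2
  lookup 17.29.38.208: bits 00010001000111010010011011010000 walk d0:H0→d1:-→d2:-→d3:H6→d4:-→d5:-→d6:-→d7:-→d8:-→d9:-→d10:-→d11:-→d12:-→d13:-→d14:-→d15:-→d16:-→d17:-→d18:-→d19:-→d20:-→d21:-→d22:-→d23:-→d24:H5→d25:-→d26:-→d27:-→d28:-→d29:-→d30:-→d31:-→d32:H5 -> H5
  del 197.55.45.128/25 (clear depth 25)
  lookup 197.55.11.9: bits 110001010011011100 walk d0:H0→d1:-→d2:-→d3:-→d4:-→d5:-→d6:-→d7:-→d8:-→d9:-→d10:-→d11:-→d12:-→d13:-→d14:-→d15:H5→d16:H2→d17:-→d18:- -> H2
  lookup 236.0.0.0: bits 11101100 walk d0:H0→d1:-→d2:-→d3:-→d4:-→d5:-→d6:-→d7:-→d8:H5 -> H5
  del 197.54.0.0/15 (clear depth 15)
  lookup 236.152.92.0: bits 1110110010011000010111 walk d0:H0→d1:-→d2:-→d3:-→d4:-→d5:-→d6:-→d7:-→d8:H5→d9:-→d10:-→d11:-→d12:-→d13:-→d14:-→d15:-→d16:-→d17:-→d18:-→d19:-→d20:-→d21:-→d22:H5 -> H5
  add 197.55.45.144/28 -> H3 at depth 28
  lookup 7.232.74.237: bits 000 walk d0:H0→d1:-→d2:-→d3:H6 -> H6
  del 17.29.38.0/24 (clear depth 24)
  lookup 17.29.38.208: bits 00010001000111010010011011010000 walk d0:H0→d1:-→d2:-→d3:H6→d4:-→d5:-→d6:-→d7:-→d8:-→d9:-→d10:-→d11:-→d12:-→d13:-→d14:-→d15:-→d16:-→d17:-→d18:-→d19:-→d20:-→d21:-→d22:-→d23:-→d24:-→d25:-→d26:-→d27:-→d28:-→d29:-→d30:-→d31:-→d32:H5 -> H5
  lookup 236.152.92.7: bits 1110110010011000010111 walk d0:H0→d1:-→d2:-→d3:-→d4:-→d5:-→d6:-→d7:-→d8:H5→d9:-→d10:-→d11:-→d12:-→d13:-→d14:-→d15:-→d16:-→d17:-→d18:-→d19:-→d20:-→d21:-→d22:H5 -> H5
  add 197.55.45.0/24 -> H0 at depth 24
  add 236.152.0.0/14 -> H6 at depth 14
  add 197.55.32.0/19 -> H2 at depth 19
  add 197.55.32.0/20 -> H3 at depth 20
  add 16.0.0.0/7 -> H3 at depth 7

== LOOKUPS ==
["H0","H0","H0","H4","no-route","H5","H5","H0","H5","H5","H2","H5","H2","H5","H5","H6","H5","H5"]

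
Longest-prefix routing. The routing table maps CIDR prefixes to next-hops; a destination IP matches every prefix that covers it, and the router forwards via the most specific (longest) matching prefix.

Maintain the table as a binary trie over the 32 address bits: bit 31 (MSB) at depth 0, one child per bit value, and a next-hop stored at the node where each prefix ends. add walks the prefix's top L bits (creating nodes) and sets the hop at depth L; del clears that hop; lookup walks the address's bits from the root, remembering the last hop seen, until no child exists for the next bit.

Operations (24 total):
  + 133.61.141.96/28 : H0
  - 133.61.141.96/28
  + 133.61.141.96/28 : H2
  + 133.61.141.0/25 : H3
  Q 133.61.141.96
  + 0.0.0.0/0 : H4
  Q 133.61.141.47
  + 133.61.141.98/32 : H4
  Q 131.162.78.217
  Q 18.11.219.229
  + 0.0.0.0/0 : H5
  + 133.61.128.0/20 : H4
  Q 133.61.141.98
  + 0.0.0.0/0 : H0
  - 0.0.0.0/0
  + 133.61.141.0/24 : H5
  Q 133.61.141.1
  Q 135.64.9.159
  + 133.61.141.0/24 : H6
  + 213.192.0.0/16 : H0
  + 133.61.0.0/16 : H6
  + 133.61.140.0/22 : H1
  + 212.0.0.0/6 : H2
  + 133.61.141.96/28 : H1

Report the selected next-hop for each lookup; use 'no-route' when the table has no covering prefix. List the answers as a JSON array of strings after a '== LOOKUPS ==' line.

Process each operation:
  add 133.61.141.96/28 -> H0 at depth 28
  del 133.61.141.96/28 (clear depth 28)
  add 133.61.141.96/28 -> H2 at depth 28
  add 133.61.141.0/25 -> H3 at depth 25
  ? 133.61.141.96  path d0:-→d1:-→d2:-→d3:-→d4:-→d5:-→d6:-→d7:-→d8:-→d9:-→d10:-→d11:-→d12:-→d13:-→d14:-→d15:-→d16:-→d17:-→d18:-→d19:-→d20:-→d21:-→d22:-→d23:-→d24:-→d25:H3→d26:-→d27:-→d28:H2  best=H2
  add 0.0.0.0/0 -> H4 at depth 0
  ? 133.61.141.47  path d0:H4→d1:-→d2:-→d3:-→d4:-→d5:-→d6:-→d7:-→d8:-→d9:-→d10:-→d11:-→d12:-→d13:-→d14:-→d15:-→d16:-→d17:-→d18:-→d19:-→d20:-→d21:-→d22:-→d23:-→d24:-→d25:H3  best=H3
  add 133.61.141.98/32 -> H4 at depth 32
  ? 131.162.78.217  path d0:H4→d1:-→d2:-→d3:-→d4:-→d5:-  best=H4
  ? 18.11.219.229  path d0:H4  best=H4
  add 0.0.0.0/0 -> H5 at depth 0
  add 133.61.128.0/20 -> H4 at depth 20
  ? 133.61.141.98  path d0:H5→d1:-→d2:-→d3:-→d4:-→d5:-→d6:-→d7:-→d8:-→d9:-→d10:-→d11:-→d12:-→d13:-→d14:-→d15:-→d16:-→d17:-→d18:-→d19:-→d20:H4→d21:-→d22:-→d23:-→d24:-→d25:H3→d26:-→d27:-→d28:H2→d29:-→d30:-→d31:-→d32:H4  best=H4
  add 0.0.0.0/0 -> H0 at depth 0
  del 0.0.0.0/0 (clear depth 0)
  add 133.61.141.0/24 -> H5 at depth 24
  ? 133.61.141.1  path d0:-→d1:-→d2:-→d3:-→d4:-→d5:-→d6:-→d7:-→d8:-→d9:-→d10:-→d11:-→d12:-→d13:-→d14:-→d15:-→d16:-→d17:-→d18:-→d19:-→d20:H4→d21:-→d22:-→d23:-→d24:H5→d25:H3  best=H3
  ? 135.64.9.159  path d0:-→d1:-→d2:-→d3:-→d4:-→d5:-→d6:-  best=no-route
  add 133.61.141.0/24 -> H6 at depth 24
  add 213.192.0.0/16 -> H0 at depth 16
  add 133.61.0.0/16 -> H6 at depth 16
  add 133.61.140.0/22 -> H1 at depth 22
  add 212.0.0.0/6 -> H2 at depth 6
  add 133.61.141.96/28 -> H1 at depth 28

== LOOKUPS ==
["H2","H3","H4","H4","H4","H3","no-route"]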